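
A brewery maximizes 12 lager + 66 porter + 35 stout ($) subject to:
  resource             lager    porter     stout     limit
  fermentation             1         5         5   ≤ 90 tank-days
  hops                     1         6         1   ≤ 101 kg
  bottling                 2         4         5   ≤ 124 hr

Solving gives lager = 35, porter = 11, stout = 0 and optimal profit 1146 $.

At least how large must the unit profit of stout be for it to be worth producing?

At the optimum: fermentation uses 90 of 90 (binding); hops uses 101 of 101 (binding); bottling uses 114 of 124 (slack = 10).
Since bottling is not tight, its dual is 0.
From A_Bᵀ y = c: 1·y_fermentation + 1·y_hops = 12; 5·y_fermentation + 6·y_hops = 66.
Solving: y_fermentation = 6, y_hops = 6.
stout enters the basis when its profit ≥ yᵀa₃ = 6·5 + 6·1 = 36.

36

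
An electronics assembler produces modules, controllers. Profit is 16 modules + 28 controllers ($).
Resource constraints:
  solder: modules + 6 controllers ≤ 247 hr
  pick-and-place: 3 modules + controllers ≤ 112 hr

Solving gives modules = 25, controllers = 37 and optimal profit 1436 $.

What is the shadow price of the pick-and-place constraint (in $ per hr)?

4

Both solder and pick-and-place are binding at x*.
The binding rows give the dual system: 1·y_solder + 3·y_pick-and-place = 16 and 6·y_solder + 1·y_pick-and-place = 28.
Solving: y_solder = 4, y_pick-and-place = 4.
Shadow price of pick-and-place = 4.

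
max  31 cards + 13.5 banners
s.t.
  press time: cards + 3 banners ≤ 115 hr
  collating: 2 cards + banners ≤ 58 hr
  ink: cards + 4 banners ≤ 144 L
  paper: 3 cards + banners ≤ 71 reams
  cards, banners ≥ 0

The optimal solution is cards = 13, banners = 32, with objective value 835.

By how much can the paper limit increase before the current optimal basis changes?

16

Binding constraints: collating, paper. The basis is B = [[2,1],[3,1]] with det -1.
Per unit increase in paper, x* moves by d = (1, -2).
The basis stays optimal until banners reaches 0; allowable increase = 16 reams.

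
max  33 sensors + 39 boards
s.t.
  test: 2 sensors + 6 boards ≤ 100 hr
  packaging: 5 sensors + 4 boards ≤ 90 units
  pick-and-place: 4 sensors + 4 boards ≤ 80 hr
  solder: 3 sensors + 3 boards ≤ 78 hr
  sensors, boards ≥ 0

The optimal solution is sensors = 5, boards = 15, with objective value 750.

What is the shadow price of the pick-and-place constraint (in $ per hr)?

Binding: test and pick-and-place. Non-binding: packaging (5 unused), solder (18 unused).
Since packaging, solder are not tight, their duals are 0.
The binding rows give the dual system: 2·y_test + 4·y_pick-and-place = 33 and 6·y_test + 4·y_pick-and-place = 39.
Solving: y_test = 1.5, y_pick-and-place = 7.5.
Shadow price of pick-and-place = 7.5.

7.5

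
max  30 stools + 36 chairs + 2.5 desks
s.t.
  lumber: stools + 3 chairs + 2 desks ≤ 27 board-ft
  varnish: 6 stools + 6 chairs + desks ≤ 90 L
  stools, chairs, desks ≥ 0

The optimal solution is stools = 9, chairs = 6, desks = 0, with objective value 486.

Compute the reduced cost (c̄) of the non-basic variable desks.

At the optimum: lumber uses 27 of 27 (binding); varnish uses 90 of 90 (binding).
Dual feasibility on the basic columns requires 1·y_lumber + 6·y_varnish = 30, 3·y_lumber + 6·y_varnish = 36.
→ y_lumber = 3 and y_varnish = 4.5.
Reduced cost of desks: c₃ − yᵀa₃ = 2.5 − (3·2 + 4.5·1) = 2.5 − 10.5 = -8.

-8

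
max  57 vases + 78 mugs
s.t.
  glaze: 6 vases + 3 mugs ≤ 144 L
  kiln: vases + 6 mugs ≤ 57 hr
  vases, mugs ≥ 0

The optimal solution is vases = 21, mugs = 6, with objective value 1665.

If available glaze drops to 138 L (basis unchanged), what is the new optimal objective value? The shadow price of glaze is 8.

1617

Δb = -6, so new z* = 1665 + (8)·(-6) = 1665 − 48 = 1617.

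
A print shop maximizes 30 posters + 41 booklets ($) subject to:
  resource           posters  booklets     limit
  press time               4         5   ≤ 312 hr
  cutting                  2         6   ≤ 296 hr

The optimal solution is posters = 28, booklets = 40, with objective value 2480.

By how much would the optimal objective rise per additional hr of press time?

At the optimum: press time uses 312 of 312 (binding); cutting uses 296 of 296 (binding).
The binding rows give the dual system: 4·y_press time + 2·y_cutting = 30 and 5·y_press time + 6·y_cutting = 41.
This yields shadow prices y_press time = 7, y_cutting = 1.
Shadow price of press time = 7.

7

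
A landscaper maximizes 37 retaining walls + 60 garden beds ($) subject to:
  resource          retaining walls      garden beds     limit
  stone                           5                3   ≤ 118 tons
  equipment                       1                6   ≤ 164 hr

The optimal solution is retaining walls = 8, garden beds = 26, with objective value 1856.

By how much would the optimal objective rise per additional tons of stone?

6

At the optimum: stone uses 118 of 118 (binding); equipment uses 164 of 164 (binding).
From A_Bᵀ y = c: 5·y_stone + 1·y_equipment = 37; 3·y_stone + 6·y_equipment = 60.
This yields shadow prices y_stone = 6, y_equipment = 7.
Shadow price of stone = 6.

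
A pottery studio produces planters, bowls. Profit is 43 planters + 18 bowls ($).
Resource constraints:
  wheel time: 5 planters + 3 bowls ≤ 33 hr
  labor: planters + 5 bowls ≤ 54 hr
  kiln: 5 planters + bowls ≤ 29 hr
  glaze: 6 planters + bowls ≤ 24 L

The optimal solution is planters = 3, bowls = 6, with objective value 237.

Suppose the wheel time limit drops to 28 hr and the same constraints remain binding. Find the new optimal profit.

212

At the optimum: wheel time uses 33 of 33 (binding); labor uses 33 of 54 (slack = 21); kiln uses 21 of 29 (slack = 8); glaze uses 24 of 24 (binding).
Slack constraints have shadow price 0 (complementary slackness).
Dual feasibility on the basic columns requires 5·y_wheel time + 6·y_glaze = 43, 3·y_wheel time + 1·y_glaze = 18.
→ y_wheel time = 5 and y_glaze = 3.
Δz = y_wheel time·Δb = 5 × (-5) = -25, so new z* = 237 − 25 = 212.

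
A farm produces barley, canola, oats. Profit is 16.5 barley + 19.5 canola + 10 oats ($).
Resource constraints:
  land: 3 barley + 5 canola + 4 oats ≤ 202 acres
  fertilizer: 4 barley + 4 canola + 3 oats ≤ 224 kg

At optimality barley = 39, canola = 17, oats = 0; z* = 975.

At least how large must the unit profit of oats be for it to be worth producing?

15

Both land and fertilizer are binding at x*.
The binding rows give the dual system: 3·y_land + 4·y_fertilizer = 16.5 and 5·y_land + 4·y_fertilizer = 19.5.
Solving: y_land = 1.5, y_fertilizer = 3.
oats enters the basis when its profit ≥ yᵀa₃ = 1.5·4 + 3·3 = 15.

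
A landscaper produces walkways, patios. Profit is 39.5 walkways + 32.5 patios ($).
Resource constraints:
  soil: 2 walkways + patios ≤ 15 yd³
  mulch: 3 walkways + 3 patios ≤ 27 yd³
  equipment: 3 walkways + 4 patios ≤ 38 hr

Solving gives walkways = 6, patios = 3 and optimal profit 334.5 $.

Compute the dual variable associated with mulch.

At the optimum: soil uses 15 of 15 (binding); mulch uses 27 of 27 (binding); equipment uses 30 of 38 (slack = 8).
Since equipment is not tight, its dual is 0.
Dual feasibility on the basic columns requires 2·y_soil + 3·y_mulch = 39.5, 1·y_soil + 3·y_mulch = 32.5.
→ y_soil = 7 and y_mulch = 8.5.
Shadow price of mulch = 8.5.

8.5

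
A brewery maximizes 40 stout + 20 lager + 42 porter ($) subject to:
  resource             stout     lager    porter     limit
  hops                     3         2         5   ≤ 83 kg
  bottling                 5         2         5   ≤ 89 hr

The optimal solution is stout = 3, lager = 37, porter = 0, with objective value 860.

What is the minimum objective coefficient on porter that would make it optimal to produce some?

50

Check each constraint at x*: hops 83/83 (tight); bottling 89/89 (tight).
The binding rows give the dual system: 3·y_hops + 5·y_bottling = 40 and 2·y_hops + 2·y_bottling = 20.
This yields shadow prices y_hops = 5, y_bottling = 5.
porter enters the basis when its profit ≥ yᵀa₃ = 5·5 + 5·5 = 50.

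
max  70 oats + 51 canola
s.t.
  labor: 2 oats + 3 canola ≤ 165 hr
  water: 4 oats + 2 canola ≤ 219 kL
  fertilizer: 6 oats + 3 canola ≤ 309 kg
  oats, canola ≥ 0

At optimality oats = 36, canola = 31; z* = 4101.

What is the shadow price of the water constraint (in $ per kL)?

0

Binding: labor and fertilizer. Non-binding: water (13 unused).
Since water is not tight, its dual is 0.
The binding rows give the dual system: 2·y_labor + 6·y_fertilizer = 70 and 3·y_labor + 3·y_fertilizer = 51.
→ y_labor = 8 and y_fertilizer = 9.
Shadow price of water = 0.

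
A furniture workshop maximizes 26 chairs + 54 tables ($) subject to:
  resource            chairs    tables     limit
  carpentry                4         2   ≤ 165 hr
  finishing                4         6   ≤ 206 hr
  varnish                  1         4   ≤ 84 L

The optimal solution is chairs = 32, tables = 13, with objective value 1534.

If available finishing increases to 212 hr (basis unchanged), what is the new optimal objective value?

1564

At the optimum: carpentry uses 154 of 165 (slack = 11); finishing uses 206 of 206 (binding); varnish uses 84 of 84 (binding).
By complementary slackness, y = 0 for the non-binding constraint.
From A_Bᵀ y = c: 4·y_finishing + 1·y_varnish = 26; 6·y_finishing + 4·y_varnish = 54.
This yields shadow prices y_finishing = 5, y_varnish = 6.
Δz = y_finishing·Δb = 5 × (6) = 30, so new z* = 1534 + 30 = 1564.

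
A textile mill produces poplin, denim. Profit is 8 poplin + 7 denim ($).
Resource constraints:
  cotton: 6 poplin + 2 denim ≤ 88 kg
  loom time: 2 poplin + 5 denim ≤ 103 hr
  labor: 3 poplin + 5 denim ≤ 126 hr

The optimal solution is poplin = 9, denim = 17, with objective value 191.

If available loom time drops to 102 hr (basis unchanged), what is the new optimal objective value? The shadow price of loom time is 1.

Δb = -1, so new z* = 191 + (1)·(-1) = 191 − 1 = 190.

190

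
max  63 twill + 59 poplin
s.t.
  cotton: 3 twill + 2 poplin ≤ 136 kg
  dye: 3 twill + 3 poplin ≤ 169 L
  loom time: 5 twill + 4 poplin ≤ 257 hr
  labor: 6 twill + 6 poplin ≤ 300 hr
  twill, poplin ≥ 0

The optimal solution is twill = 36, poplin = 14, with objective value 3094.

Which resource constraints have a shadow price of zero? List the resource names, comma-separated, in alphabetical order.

dye, loom time

cotton: 136/136 (binding)
dye: 150/169 (slack 19)
loom time: 236/257 (slack 21)
labor: 300/300 (binding)
By complementary slackness, a constraint with positive slack has shadow price 0 → dye, loom time.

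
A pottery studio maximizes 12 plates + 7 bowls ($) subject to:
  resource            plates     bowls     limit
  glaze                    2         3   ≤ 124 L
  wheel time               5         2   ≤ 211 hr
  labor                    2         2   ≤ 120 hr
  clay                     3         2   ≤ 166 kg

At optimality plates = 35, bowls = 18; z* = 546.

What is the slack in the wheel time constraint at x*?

0

wheel time used = 5·35 + 2·18 = 211; slack = 211 − 211 = 0.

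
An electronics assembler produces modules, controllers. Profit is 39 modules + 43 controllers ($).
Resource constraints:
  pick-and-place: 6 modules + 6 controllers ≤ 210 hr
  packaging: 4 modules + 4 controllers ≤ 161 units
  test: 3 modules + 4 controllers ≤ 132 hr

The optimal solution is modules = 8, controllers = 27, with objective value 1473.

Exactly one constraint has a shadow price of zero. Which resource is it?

packaging

pick-and-place: 210/210 (binding)
packaging: 140/161 (slack 21)
test: 132/132 (binding)
By complementary slackness, a constraint with positive slack has shadow price 0 → packaging.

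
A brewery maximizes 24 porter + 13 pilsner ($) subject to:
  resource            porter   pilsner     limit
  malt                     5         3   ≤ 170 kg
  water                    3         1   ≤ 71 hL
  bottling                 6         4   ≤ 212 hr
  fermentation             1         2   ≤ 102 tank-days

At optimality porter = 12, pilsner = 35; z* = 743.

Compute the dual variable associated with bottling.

Binding: water and bottling. Non-binding: malt (5 unused), fermentation (20 unused).
Since malt, fermentation are not tight, their duals are 0.
From A_Bᵀ y = c: 3·y_water + 6·y_bottling = 24; 1·y_water + 4·y_bottling = 13.
→ y_water = 3 and y_bottling = 2.5.
Shadow price of bottling = 2.5.

2.5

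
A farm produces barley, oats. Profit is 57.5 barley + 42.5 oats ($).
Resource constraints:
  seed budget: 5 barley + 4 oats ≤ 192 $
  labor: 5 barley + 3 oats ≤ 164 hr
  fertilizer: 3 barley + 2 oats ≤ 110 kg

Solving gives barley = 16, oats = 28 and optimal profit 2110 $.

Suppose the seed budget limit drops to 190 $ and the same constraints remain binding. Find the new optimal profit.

Binding: seed budget and labor. Non-binding: fertilizer (6 unused).
Since fertilizer is not tight, its dual is 0.
From A_Bᵀ y = c: 5·y_seed budget + 5·y_labor = 57.5; 4·y_seed budget + 3·y_labor = 42.5.
Solving: y_seed budget = 8, y_labor = 3.5.
Δz = y_seed budget·Δb = 8 × (-2) = -16, so new z* = 2110 − 16 = 2094.

2094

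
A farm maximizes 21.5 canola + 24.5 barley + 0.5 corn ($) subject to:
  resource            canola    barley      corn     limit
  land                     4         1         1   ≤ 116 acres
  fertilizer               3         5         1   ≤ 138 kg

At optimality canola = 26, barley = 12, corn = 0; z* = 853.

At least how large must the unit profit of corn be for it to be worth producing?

Both land and fertilizer are binding at x*.
Dual feasibility on the basic columns requires 4·y_land + 3·y_fertilizer = 21.5, 1·y_land + 5·y_fertilizer = 24.5.
This yields shadow prices y_land = 2, y_fertilizer = 4.5.
corn enters the basis when its profit ≥ yᵀa₃ = 2·1 + 4.5·1 = 6.5.

6.5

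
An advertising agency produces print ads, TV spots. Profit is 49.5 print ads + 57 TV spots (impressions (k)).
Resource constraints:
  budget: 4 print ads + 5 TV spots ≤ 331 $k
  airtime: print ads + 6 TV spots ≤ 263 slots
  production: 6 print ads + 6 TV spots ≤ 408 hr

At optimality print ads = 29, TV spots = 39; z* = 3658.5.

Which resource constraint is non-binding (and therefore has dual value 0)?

budget: 311/331 (slack 20)
airtime: 263/263 (binding)
production: 408/408 (binding)
By complementary slackness, a constraint with positive slack has shadow price 0 → budget.

budget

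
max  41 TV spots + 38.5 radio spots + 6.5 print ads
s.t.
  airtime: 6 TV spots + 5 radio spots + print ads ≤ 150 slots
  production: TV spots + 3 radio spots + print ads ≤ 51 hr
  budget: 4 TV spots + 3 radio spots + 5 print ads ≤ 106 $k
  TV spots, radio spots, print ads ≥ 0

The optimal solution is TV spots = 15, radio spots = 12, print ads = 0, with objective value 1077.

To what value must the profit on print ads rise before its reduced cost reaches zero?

8.5

At the optimum: airtime uses 150 of 150 (binding); production uses 51 of 51 (binding); budget uses 96 of 106 (slack = 10).
Since budget is not tight, its dual is 0.
The binding rows give the dual system: 6·y_airtime + 1·y_production = 41 and 5·y_airtime + 3·y_production = 38.5.
→ y_airtime = 6.5 and y_production = 2.
print ads enters the basis when its profit ≥ yᵀa₃ = 6.5·1 + 2·1 = 8.5.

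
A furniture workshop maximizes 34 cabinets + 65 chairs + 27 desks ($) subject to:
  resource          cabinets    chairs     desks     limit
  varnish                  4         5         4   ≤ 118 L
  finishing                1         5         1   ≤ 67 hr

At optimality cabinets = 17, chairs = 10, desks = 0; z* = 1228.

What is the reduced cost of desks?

-7

Check each constraint at x*: varnish 118/118 (tight); finishing 67/67 (tight).
The binding rows give the dual system: 4·y_varnish + 1·y_finishing = 34 and 5·y_varnish + 5·y_finishing = 65.
This yields shadow prices y_varnish = 7, y_finishing = 6.
Reduced cost of desks: c₃ − yᵀa₃ = 27 − (7·4 + 6·1) = 27 − 34 = -7.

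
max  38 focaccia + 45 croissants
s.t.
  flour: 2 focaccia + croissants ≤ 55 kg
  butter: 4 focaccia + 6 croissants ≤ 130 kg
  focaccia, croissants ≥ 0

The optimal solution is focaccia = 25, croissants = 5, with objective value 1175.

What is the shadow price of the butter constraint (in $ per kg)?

6.5

Both flour and butter are binding at x*.
Dual feasibility on the basic columns requires 2·y_flour + 4·y_butter = 38, 1·y_flour + 6·y_butter = 45.
This yields shadow prices y_flour = 6, y_butter = 6.5.
Shadow price of butter = 6.5.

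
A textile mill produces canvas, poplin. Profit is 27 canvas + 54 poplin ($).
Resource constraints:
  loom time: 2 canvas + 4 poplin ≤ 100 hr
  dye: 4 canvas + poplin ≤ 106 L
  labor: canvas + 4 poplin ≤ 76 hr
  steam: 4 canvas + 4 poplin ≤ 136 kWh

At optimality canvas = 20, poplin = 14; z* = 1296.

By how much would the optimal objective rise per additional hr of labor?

9

Binding: labor and steam. Non-binding: loom time (4 unused), dye (12 unused).
Slack constraints have shadow price 0 (complementary slackness).
From A_Bᵀ y = c: 1·y_labor + 4·y_steam = 27; 4·y_labor + 4·y_steam = 54.
This yields shadow prices y_labor = 9, y_steam = 4.5.
Shadow price of labor = 9.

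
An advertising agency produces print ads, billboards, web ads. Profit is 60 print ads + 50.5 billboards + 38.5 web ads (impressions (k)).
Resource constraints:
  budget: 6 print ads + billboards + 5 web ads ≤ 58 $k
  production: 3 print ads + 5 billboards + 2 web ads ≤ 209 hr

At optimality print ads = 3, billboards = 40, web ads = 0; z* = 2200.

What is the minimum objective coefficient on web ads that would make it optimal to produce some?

45.5

Both budget and production are binding at x*.
Dual feasibility on the basic columns requires 6·y_budget + 3·y_production = 60, 1·y_budget + 5·y_production = 50.5.
Solving: y_budget = 5.5, y_production = 9.
web ads enters the basis when its profit ≥ yᵀa₃ = 5.5·5 + 9·2 = 45.5.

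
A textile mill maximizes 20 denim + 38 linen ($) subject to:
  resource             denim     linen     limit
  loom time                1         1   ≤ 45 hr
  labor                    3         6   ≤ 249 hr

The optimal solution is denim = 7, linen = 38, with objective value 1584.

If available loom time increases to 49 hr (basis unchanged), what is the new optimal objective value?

Both loom time and labor are binding at x*.
From A_Bᵀ y = c: 1·y_loom time + 3·y_labor = 20; 1·y_loom time + 6·y_labor = 38.
→ y_loom time = 2 and y_labor = 6.
Δz = y_loom time·Δb = 2 × (4) = 8, so new z* = 1584 + 8 = 1592.

1592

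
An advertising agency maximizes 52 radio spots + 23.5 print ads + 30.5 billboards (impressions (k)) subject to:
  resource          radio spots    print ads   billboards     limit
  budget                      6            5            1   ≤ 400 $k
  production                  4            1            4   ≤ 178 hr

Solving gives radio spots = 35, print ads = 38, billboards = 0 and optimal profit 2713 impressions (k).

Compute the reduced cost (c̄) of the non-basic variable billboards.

Check each constraint at x*: budget 400/400 (tight); production 178/178 (tight).
The binding rows give the dual system: 6·y_budget + 4·y_production = 52 and 5·y_budget + 1·y_production = 23.5.
This yields shadow prices y_budget = 3, y_production = 8.5.
Reduced cost of billboards: c₃ − yᵀa₃ = 30.5 − (3·1 + 8.5·4) = 30.5 − 37 = -6.5.

-6.5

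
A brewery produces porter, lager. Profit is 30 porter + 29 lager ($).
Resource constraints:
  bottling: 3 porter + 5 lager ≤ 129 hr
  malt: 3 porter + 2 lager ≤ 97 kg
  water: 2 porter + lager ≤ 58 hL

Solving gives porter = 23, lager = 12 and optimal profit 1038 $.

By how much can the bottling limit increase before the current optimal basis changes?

28

Binding constraints: bottling, water. The basis is B = [[3,5],[2,1]] with det -7.
Per unit increase in bottling, x* moves by d = (-0.1429, 0.2857).
The basis stays optimal until malt becomes binding; allowable increase = 28 hr.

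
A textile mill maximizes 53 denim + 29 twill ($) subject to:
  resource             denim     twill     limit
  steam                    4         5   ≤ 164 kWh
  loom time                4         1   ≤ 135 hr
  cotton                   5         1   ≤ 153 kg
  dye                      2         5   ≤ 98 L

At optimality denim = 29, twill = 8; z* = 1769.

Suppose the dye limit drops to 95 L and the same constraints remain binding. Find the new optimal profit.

At the optimum: steam uses 156 of 164 (slack = 8); loom time uses 124 of 135 (slack = 11); cotton uses 153 of 153 (binding); dye uses 98 of 98 (binding).
Since steam, loom time are not tight, their duals are 0.
From A_Bᵀ y = c: 5·y_cotton + 2·y_dye = 53; 1·y_cotton + 5·y_dye = 29.
This yields shadow prices y_cotton = 9, y_dye = 4.
Δz = y_dye·Δb = 4 × (-3) = -12, so new z* = 1769 − 12 = 1757.

1757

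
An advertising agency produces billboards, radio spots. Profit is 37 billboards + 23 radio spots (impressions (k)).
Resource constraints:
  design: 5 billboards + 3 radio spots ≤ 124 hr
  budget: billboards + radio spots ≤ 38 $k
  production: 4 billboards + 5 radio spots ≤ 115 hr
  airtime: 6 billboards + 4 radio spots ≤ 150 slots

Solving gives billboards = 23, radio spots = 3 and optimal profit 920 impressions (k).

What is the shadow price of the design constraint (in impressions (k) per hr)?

Check each constraint at x*: design 124/124 (tight); budget 26/38 (slack 12); production 107/115 (slack 8); airtime 150/150 (tight).
Since budget, production are not tight, their duals are 0.
The binding rows give the dual system: 5·y_design + 6·y_airtime = 37 and 3·y_design + 4·y_airtime = 23.
This yields shadow prices y_design = 5, y_airtime = 2.
Shadow price of design = 5.

5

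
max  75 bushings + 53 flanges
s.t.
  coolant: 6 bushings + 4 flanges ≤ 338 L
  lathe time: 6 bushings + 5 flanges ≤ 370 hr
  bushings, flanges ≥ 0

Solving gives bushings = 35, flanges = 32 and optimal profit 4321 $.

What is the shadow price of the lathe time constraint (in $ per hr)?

At the optimum: coolant uses 338 of 338 (binding); lathe time uses 370 of 370 (binding).
From A_Bᵀ y = c: 6·y_coolant + 6·y_lathe time = 75; 4·y_coolant + 5·y_lathe time = 53.
Solving: y_coolant = 9.5, y_lathe time = 3.
Shadow price of lathe time = 3.

3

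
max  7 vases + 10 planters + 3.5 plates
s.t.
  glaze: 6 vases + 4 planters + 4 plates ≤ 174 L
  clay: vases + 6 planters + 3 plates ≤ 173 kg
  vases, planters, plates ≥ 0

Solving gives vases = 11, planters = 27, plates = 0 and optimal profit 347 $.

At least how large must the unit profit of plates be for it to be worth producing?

7

Check each constraint at x*: glaze 174/174 (tight); clay 173/173 (tight).
The binding rows give the dual system: 6·y_glaze + 1·y_clay = 7 and 4·y_glaze + 6·y_clay = 10.
This yields shadow prices y_glaze = 1, y_clay = 1.
plates enters the basis when its profit ≥ yᵀa₃ = 1·4 + 1·3 = 7.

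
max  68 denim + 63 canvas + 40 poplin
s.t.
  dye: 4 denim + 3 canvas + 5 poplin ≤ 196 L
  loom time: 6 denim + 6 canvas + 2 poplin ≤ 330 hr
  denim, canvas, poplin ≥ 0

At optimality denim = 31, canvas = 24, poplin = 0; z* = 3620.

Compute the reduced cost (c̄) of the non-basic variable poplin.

Both dye and loom time are binding at x*.
The binding rows give the dual system: 4·y_dye + 6·y_loom time = 68 and 3·y_dye + 6·y_loom time = 63.
This yields shadow prices y_dye = 5, y_loom time = 8.
Reduced cost of poplin: c₃ − yᵀa₃ = 40 − (5·5 + 8·2) = 40 − 41 = -1.

-1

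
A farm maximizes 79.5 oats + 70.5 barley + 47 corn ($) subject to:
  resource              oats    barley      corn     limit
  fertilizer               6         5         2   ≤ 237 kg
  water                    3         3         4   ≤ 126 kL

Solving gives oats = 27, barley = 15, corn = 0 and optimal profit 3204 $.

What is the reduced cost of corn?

At the optimum: fertilizer uses 237 of 237 (binding); water uses 126 of 126 (binding).
From A_Bᵀ y = c: 6·y_fertilizer + 3·y_water = 79.5; 5·y_fertilizer + 3·y_water = 70.5.
Solving: y_fertilizer = 9, y_water = 8.5.
Reduced cost of corn: c₃ − yᵀa₃ = 47 − (9·2 + 8.5·4) = 47 − 52 = -5.

-5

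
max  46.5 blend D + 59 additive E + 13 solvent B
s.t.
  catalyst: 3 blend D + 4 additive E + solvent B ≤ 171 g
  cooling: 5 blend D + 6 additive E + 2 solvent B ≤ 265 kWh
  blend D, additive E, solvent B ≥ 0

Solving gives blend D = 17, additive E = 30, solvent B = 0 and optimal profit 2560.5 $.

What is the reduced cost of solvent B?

-4

Both catalyst and cooling are binding at x*.
From A_Bᵀ y = c: 3·y_catalyst + 5·y_cooling = 46.5; 4·y_catalyst + 6·y_cooling = 59.
This yields shadow prices y_catalyst = 8, y_cooling = 4.5.
Reduced cost of solvent B: c₃ − yᵀa₃ = 13 − (8·1 + 4.5·2) = 13 − 17 = -4.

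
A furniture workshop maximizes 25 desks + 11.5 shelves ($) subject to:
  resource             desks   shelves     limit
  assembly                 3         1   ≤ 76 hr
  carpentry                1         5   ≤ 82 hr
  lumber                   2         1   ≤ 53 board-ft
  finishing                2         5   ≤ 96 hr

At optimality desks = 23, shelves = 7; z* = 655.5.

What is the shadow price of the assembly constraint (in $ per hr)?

At the optimum: assembly uses 76 of 76 (binding); carpentry uses 58 of 82 (slack = 24); lumber uses 53 of 53 (binding); finishing uses 81 of 96 (slack = 15).
By complementary slackness, y = 0 for the non-binding constraints.
From A_Bᵀ y = c: 3·y_assembly + 2·y_lumber = 25; 1·y_assembly + 1·y_lumber = 11.5.
This yields shadow prices y_assembly = 2, y_lumber = 9.5.
Shadow price of assembly = 2.

2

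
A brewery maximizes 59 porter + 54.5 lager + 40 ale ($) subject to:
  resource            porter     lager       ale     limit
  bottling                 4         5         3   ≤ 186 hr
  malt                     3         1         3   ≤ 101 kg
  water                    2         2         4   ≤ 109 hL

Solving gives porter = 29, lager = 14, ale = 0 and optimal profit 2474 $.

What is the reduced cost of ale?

-9.5

Binding: bottling and malt. Non-binding: water (23 unused).
Slack constraints have shadow price 0 (complementary slackness).
Dual feasibility on the basic columns requires 4·y_bottling + 3·y_malt = 59, 5·y_bottling + 1·y_malt = 54.5.
Solving: y_bottling = 9.5, y_malt = 7.
Reduced cost of ale: c₃ − yᵀa₃ = 40 − (9.5·3 + 7·3) = 40 − 49.5 = -9.5.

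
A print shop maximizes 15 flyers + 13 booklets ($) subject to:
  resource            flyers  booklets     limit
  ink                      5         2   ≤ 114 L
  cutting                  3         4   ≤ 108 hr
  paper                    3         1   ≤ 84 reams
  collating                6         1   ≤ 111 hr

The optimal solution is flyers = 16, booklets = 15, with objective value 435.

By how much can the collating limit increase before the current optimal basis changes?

6

Binding constraints: cutting, collating. The basis is B = [[3,4],[6,1]] with det -21.
Per unit increase in collating, x* moves by d = (0.1905, -0.1429).
The basis stays optimal until ink becomes binding; allowable increase = 6 hr.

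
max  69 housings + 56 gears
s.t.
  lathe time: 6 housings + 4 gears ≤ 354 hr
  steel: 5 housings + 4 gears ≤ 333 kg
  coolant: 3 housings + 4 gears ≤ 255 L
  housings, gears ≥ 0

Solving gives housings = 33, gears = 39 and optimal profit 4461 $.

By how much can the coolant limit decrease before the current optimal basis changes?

Binding constraints: lathe time, coolant. The basis is B = [[6,4],[3,4]] with det 12.
Per unit decrease in coolant, x* moves by d = (0.3333, -0.5).
The basis stays optimal until gears reaches 0; allowable decrease = 78 L.

78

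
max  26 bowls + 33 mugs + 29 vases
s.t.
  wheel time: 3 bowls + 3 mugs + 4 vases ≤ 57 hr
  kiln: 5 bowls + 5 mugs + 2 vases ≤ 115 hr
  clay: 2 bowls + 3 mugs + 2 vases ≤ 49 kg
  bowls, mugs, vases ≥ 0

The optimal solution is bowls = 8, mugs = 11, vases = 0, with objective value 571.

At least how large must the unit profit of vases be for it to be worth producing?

30

Binding: wheel time and clay. Non-binding: kiln (20 unused).
Since kiln is not tight, its dual is 0.
The binding rows give the dual system: 3·y_wheel time + 2·y_clay = 26 and 3·y_wheel time + 3·y_clay = 33.
Solving: y_wheel time = 4, y_clay = 7.
vases enters the basis when its profit ≥ yᵀa₃ = 4·4 + 7·2 = 30.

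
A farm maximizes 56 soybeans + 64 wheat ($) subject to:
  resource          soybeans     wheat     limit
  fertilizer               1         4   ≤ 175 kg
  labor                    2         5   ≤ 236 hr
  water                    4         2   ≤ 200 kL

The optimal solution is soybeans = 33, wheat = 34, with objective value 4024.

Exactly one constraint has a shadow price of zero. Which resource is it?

fertilizer: 169/175 (slack 6)
labor: 236/236 (binding)
water: 200/200 (binding)
By complementary slackness, a constraint with positive slack has shadow price 0 → fertilizer.

fertilizer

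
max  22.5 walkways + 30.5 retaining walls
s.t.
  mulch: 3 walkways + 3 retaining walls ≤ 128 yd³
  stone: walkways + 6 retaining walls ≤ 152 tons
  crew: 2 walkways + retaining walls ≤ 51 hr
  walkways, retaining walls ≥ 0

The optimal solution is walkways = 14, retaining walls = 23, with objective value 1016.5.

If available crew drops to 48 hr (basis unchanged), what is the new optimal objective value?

At the optimum: mulch uses 111 of 128 (slack = 17); stone uses 152 of 152 (binding); crew uses 51 of 51 (binding).
By complementary slackness, y = 0 for the non-binding constraint.
The binding rows give the dual system: 1·y_stone + 2·y_crew = 22.5 and 6·y_stone + 1·y_crew = 30.5.
This yields shadow prices y_stone = 3.5, y_crew = 9.5.
Δz = y_crew·Δb = 9.5 × (-3) = -28.5, so new z* = 1016.5 − 28.5 = 988.

988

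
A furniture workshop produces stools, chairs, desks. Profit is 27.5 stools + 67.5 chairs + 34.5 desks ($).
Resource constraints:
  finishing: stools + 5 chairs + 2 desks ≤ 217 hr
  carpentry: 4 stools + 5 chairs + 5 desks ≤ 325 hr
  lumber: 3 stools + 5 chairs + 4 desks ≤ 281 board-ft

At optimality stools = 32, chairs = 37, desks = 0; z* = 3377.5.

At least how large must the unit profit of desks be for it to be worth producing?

At the optimum: finishing uses 217 of 217 (binding); carpentry uses 313 of 325 (slack = 12); lumber uses 281 of 281 (binding).
Since carpentry is not tight, its dual is 0.
The binding rows give the dual system: 1·y_finishing + 3·y_lumber = 27.5 and 5·y_finishing + 5·y_lumber = 67.5.
Solving: y_finishing = 6.5, y_lumber = 7.
desks enters the basis when its profit ≥ yᵀa₃ = 6.5·2 + 7·4 = 41.

41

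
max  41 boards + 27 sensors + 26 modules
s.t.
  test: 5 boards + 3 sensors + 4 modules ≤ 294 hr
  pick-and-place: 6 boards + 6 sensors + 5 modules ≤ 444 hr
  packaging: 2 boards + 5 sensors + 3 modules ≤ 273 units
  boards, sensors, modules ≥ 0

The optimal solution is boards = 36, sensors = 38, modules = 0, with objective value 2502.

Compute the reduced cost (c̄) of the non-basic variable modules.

-7

At the optimum: test uses 294 of 294 (binding); pick-and-place uses 444 of 444 (binding); packaging uses 262 of 273 (slack = 11).
By complementary slackness, y = 0 for the non-binding constraint.
The binding rows give the dual system: 5·y_test + 6·y_pick-and-place = 41 and 3·y_test + 6·y_pick-and-place = 27.
This yields shadow prices y_test = 7, y_pick-and-place = 1.
Reduced cost of modules: c₃ − yᵀa₃ = 26 − (7·4 + 1·5) = 26 − 33 = -7.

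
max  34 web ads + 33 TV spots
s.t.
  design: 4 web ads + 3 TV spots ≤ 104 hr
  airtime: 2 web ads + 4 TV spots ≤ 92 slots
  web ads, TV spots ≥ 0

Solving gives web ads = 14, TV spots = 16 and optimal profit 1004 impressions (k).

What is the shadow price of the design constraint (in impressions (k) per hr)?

Check each constraint at x*: design 104/104 (tight); airtime 92/92 (tight).
The binding rows give the dual system: 4·y_design + 2·y_airtime = 34 and 3·y_design + 4·y_airtime = 33.
This yields shadow prices y_design = 7, y_airtime = 3.
Shadow price of design = 7.

7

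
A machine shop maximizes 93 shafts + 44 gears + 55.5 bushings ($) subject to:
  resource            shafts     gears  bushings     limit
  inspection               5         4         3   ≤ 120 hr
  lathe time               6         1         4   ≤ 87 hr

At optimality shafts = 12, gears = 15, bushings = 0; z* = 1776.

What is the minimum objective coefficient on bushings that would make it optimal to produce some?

59

Check each constraint at x*: inspection 120/120 (tight); lathe time 87/87 (tight).
The binding rows give the dual system: 5·y_inspection + 6·y_lathe time = 93 and 4·y_inspection + 1·y_lathe time = 44.
→ y_inspection = 9 and y_lathe time = 8.
bushings enters the basis when its profit ≥ yᵀa₃ = 9·3 + 8·4 = 59.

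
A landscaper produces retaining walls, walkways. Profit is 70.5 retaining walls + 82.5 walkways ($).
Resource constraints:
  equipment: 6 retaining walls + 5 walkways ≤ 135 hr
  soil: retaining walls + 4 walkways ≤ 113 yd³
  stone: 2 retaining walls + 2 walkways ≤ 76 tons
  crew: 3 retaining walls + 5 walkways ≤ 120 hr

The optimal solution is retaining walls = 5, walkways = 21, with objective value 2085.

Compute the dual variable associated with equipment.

At the optimum: equipment uses 135 of 135 (binding); soil uses 89 of 113 (slack = 24); stone uses 52 of 76 (slack = 24); crew uses 120 of 120 (binding).
Slack constraints have shadow price 0 (complementary slackness).
The binding rows give the dual system: 6·y_equipment + 3·y_crew = 70.5 and 5·y_equipment + 5·y_crew = 82.5.
→ y_equipment = 7 and y_crew = 9.5.
Shadow price of equipment = 7.

7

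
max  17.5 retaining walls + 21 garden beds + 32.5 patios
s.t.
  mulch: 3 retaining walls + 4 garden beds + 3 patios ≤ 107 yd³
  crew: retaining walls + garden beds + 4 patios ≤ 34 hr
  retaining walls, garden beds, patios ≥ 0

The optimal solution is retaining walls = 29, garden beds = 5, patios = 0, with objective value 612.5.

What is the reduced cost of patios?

Both mulch and crew are binding at x*.
Dual feasibility on the basic columns requires 3·y_mulch + 1·y_crew = 17.5, 4·y_mulch + 1·y_crew = 21.
This yields shadow prices y_mulch = 3.5, y_crew = 7.
Reduced cost of patios: c₃ − yᵀa₃ = 32.5 − (3.5·3 + 7·4) = 32.5 − 38.5 = -6.

-6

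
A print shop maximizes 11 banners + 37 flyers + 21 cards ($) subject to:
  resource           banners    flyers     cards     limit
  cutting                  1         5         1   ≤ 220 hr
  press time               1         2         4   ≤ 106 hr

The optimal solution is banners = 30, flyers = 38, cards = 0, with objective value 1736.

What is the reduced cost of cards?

Both cutting and press time are binding at x*.
The binding rows give the dual system: 1·y_cutting + 1·y_press time = 11 and 5·y_cutting + 2·y_press time = 37.
Solving: y_cutting = 5, y_press time = 6.
Reduced cost of cards: c₃ − yᵀa₃ = 21 − (5·1 + 6·4) = 21 − 29 = -8.

-8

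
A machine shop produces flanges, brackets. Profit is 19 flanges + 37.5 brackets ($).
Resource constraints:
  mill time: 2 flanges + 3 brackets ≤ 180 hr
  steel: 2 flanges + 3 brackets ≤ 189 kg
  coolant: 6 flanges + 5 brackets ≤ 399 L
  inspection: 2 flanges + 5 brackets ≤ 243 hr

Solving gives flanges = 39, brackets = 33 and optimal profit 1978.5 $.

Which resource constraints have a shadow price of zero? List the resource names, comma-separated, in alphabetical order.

mill time, steel

mill time: 177/180 (slack 3)
steel: 177/189 (slack 12)
coolant: 399/399 (binding)
inspection: 243/243 (binding)
By complementary slackness, a constraint with positive slack has shadow price 0 → mill time, steel.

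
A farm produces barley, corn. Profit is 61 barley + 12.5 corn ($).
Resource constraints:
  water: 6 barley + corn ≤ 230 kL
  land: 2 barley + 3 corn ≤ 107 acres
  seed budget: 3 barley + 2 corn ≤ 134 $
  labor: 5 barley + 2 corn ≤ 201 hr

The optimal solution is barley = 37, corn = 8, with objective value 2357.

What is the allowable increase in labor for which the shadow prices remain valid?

3.9375

Binding constraints: water, labor. The basis is B = [[6,1],[5,2]] with det 7.
Per unit increase in labor, x* moves by d = (-0.1429, 0.8571).
The basis stays optimal until land becomes binding; allowable increase = 3.9375 hr.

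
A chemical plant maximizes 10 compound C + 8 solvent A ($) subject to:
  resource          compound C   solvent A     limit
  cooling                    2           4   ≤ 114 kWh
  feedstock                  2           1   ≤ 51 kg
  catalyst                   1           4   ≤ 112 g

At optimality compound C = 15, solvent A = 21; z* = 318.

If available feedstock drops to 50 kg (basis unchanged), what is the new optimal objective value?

Check each constraint at x*: cooling 114/114 (tight); feedstock 51/51 (tight); catalyst 99/112 (slack 13).
By complementary slackness, y = 0 for the non-binding constraint.
Dual feasibility on the basic columns requires 2·y_cooling + 2·y_feedstock = 10, 4·y_cooling + 1·y_feedstock = 8.
Solving: y_cooling = 1, y_feedstock = 4.
Δz = y_feedstock·Δb = 4 × (-1) = -4, so new z* = 318 − 4 = 314.

314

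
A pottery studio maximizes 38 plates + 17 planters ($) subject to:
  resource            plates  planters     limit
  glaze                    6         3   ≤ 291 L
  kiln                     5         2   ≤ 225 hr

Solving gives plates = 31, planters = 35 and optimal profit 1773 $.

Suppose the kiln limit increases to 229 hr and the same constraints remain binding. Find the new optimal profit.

1789

Both glaze and kiln are binding at x*.
The binding rows give the dual system: 6·y_glaze + 5·y_kiln = 38 and 3·y_glaze + 2·y_kiln = 17.
Solving: y_glaze = 3, y_kiln = 4.
Δz = y_kiln·Δb = 4 × (4) = 16, so new z* = 1773 + 16 = 1789.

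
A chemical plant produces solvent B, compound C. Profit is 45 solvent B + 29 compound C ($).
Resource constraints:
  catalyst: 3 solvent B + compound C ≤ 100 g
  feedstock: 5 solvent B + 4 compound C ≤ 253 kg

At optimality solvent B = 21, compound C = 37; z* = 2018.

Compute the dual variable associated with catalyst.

At the optimum: catalyst uses 100 of 100 (binding); feedstock uses 253 of 253 (binding).
The binding rows give the dual system: 3·y_catalyst + 5·y_feedstock = 45 and 1·y_catalyst + 4·y_feedstock = 29.
This yields shadow prices y_catalyst = 5, y_feedstock = 6.
Shadow price of catalyst = 5.

5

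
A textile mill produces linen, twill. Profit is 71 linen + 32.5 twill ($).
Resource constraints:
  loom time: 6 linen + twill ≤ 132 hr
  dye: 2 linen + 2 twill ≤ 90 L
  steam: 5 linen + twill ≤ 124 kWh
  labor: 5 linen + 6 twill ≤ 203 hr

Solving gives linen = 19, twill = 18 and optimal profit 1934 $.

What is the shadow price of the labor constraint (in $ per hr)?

Check each constraint at x*: loom time 132/132 (tight); dye 74/90 (slack 16); steam 113/124 (slack 11); labor 203/203 (tight).
Slack constraints have shadow price 0 (complementary slackness).
Dual feasibility on the basic columns requires 6·y_loom time + 5·y_labor = 71, 1·y_loom time + 6·y_labor = 32.5.
Solving: y_loom time = 8.5, y_labor = 4.
Shadow price of labor = 4.

4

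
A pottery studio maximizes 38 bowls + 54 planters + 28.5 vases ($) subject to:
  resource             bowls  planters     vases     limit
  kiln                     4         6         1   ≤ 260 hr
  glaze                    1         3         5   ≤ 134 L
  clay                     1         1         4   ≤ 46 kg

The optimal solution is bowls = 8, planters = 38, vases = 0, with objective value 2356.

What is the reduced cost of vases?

Check each constraint at x*: kiln 260/260 (tight); glaze 122/134 (slack 12); clay 46/46 (tight).
Slack constraints have shadow price 0 (complementary slackness).
Dual feasibility on the basic columns requires 4·y_kiln + 1·y_clay = 38, 6·y_kiln + 1·y_clay = 54.
This yields shadow prices y_kiln = 8, y_clay = 6.
Reduced cost of vases: c₃ − yᵀa₃ = 28.5 − (8·1 + 6·4) = 28.5 − 32 = -3.5.

-3.5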